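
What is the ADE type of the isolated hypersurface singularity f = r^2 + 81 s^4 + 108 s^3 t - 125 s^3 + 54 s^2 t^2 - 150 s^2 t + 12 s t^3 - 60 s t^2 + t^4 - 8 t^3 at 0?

E_6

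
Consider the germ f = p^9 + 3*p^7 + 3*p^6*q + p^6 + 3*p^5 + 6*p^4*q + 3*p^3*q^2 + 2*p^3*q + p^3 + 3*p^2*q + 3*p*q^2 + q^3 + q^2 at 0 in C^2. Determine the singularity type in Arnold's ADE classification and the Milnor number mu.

Type A2, Milnor number mu = 2.

The Hessian of f at 0 is [[0, 0], [0, 2]] with rank 1, so corank 1. A Groebner basis of the Jacobian ideal J(f) in C{p,q} is {p^2, q}; counting standard monomials gives mu = 2. Corank 1: A-series; mu = 2 gives A_2.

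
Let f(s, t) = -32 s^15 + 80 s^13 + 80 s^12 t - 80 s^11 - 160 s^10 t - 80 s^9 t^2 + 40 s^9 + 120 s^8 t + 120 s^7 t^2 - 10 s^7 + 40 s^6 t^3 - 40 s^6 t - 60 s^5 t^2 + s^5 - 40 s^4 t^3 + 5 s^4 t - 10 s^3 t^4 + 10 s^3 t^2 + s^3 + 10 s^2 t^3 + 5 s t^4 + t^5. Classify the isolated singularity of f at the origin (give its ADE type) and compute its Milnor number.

Type E_8, Milnor number mu = 8.

The Hessian of f at 0 has rank 0. Corank 2; j^3 = s^3 is a perfect cube, so E-series; the 5-jet and mu = 8 give E_8.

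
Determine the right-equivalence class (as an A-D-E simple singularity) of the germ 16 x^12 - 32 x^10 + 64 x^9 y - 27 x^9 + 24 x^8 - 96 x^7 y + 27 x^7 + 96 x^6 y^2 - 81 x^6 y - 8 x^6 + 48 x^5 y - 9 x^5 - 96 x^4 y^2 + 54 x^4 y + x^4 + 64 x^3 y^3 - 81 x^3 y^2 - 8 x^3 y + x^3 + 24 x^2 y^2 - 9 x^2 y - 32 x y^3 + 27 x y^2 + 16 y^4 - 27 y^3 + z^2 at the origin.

E_{6}

The Hessian of f at 0 has rank 1. Corank 2; j^3 = (x - 3*y)^3 is a perfect cube, so E-series; the 4-jet and mu = 6 give E_6.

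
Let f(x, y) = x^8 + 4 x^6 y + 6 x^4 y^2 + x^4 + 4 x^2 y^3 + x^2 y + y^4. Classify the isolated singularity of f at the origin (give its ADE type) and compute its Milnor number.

Type D_{5}, Milnor number mu = 5.

The Hessian of f at 0 has rank 0. Corank 2; j^3 = x^2*y has shape L^2 M (L != M), so D-series; mu = 5 gives D_5.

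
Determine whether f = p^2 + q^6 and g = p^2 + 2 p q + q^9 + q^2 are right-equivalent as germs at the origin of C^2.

No.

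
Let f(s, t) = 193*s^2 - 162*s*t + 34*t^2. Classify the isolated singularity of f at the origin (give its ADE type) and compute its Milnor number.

The Hessian of f at 0 is [[386, -162], [-162, 68]] with rank 2, so corank 0. A Groebner basis of the Jacobian ideal J(f) in C{s,t} is {s, t}; counting standard monomials gives mu = 1. Corank 0: nondegenerate Morse point, so A_1.

Type A_{1}, Milnor number mu = 1.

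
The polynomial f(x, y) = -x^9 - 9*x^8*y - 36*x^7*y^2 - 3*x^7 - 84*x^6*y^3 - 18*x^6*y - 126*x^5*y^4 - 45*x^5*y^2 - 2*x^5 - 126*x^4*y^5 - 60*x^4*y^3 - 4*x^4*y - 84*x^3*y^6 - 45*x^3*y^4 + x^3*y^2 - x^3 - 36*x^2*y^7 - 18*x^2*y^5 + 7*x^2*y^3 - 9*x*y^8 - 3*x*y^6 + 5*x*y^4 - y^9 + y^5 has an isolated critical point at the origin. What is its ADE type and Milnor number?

Type E_8, Milnor number mu = 8.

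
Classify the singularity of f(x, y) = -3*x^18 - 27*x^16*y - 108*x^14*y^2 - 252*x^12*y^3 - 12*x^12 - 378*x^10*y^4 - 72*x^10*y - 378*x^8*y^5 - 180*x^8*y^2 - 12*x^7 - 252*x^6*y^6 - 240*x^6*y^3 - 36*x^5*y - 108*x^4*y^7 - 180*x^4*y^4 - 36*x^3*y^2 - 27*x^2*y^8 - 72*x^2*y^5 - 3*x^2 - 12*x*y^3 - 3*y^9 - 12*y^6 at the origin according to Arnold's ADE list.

A_8

The Hessian of f at 0 has rank 1. Corank 1: A-series; mu = 8 gives A_8.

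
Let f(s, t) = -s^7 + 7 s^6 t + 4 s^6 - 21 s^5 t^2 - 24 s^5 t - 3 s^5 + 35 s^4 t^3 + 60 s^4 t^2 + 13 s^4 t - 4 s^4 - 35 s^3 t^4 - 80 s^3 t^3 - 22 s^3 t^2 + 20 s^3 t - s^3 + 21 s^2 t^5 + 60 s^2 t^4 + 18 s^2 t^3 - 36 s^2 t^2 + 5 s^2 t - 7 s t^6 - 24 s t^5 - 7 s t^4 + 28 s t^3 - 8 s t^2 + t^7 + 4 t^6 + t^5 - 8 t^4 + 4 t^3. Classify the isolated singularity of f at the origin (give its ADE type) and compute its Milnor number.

Type D_{6}, Milnor number mu = 6.

The Hessian of f at 0 is [[0, 0], [0, 0]] with rank 0, so corank 2. A Groebner basis of the Jacobian ideal J(f) in C{s,t} is {s^3 + 32*s^2 - 124*s*t + 120*t^2, s^2*t + 20*s^2 - 78*s*t + 76*t^2, 12*s^2 + s*t^2 - 47*s*t + 46*t^2, 7*s^2 - 55*s*t/2 + t^3 + 27*t^2}; counting standard monomials gives mu = 6. Corank 2; j^3 = -(s - 2*t)^2*(s - t) has shape L^2 M (L != M), so D-series; mu = 6 gives D_6.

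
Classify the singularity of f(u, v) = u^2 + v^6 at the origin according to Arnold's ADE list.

A_{5}

The Hessian of f at 0 has rank 1. Corank 1: A-series; mu = 5 gives A_5.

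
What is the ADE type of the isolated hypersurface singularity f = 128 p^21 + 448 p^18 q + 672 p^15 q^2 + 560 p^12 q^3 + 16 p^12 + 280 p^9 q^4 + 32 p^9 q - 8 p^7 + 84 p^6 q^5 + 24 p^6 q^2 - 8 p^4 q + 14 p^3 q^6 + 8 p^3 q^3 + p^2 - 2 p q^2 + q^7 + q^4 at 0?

A_{6}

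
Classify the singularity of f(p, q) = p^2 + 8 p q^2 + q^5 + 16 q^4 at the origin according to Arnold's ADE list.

A_{4}

The Hessian of f at 0 has rank 1. Corank 1: A-series; mu = 4 gives A_4.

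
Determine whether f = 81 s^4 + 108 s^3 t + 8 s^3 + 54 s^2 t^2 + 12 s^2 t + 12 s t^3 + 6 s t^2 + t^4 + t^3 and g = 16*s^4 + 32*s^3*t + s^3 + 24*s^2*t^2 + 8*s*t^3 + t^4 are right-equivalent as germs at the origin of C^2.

The Hessian of f at 0 has rank 0. Corank 2; j^3 = (2*s + t)^3 is a perfect cube, so E-series; the 4-jet and mu = 6 give E_6. The Hessian of g at 0 has rank 0. Corank 2; j^3 = s^3 is a perfect cube, so E-series; the 4-jet and mu = 6 give E_6. Both have type E_6, hence right-equivalent.

Yes.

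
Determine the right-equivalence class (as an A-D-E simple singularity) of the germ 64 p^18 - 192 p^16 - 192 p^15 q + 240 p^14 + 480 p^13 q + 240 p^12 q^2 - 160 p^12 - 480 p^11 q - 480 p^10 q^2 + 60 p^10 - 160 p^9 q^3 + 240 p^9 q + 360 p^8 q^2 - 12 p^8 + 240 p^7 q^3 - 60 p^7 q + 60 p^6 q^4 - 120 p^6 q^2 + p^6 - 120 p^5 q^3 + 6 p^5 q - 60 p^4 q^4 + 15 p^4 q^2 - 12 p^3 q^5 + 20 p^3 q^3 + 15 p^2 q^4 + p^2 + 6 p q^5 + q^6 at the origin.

A5

The Hessian of f at 0 is [[2, 0], [0, 0]] with rank 1, so corank 1. A Groebner basis of the Jacobian ideal J(f) in C{p,q} is {q^5, p}; counting standard monomials gives mu = 5. Corank 1: A-series; mu = 5 gives A_5.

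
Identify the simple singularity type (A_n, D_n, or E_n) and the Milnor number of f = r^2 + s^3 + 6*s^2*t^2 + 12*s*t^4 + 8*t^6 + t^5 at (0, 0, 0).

Type E8, Milnor number mu = 8.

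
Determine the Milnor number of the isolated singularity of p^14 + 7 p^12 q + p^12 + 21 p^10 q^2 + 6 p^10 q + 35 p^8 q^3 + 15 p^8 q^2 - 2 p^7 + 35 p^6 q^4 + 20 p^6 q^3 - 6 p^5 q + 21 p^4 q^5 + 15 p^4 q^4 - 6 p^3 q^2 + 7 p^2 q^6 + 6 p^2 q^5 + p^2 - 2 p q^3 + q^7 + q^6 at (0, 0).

6

The Hessian of f at 0 has rank 1. Corank 1: A-series; mu = 6 gives A_6.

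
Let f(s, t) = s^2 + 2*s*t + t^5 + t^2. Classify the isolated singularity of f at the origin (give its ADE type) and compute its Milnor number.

The Hessian of f at 0 is [[2, 2], [2, 2]] with rank 1, so corank 1. A Groebner basis of the Jacobian ideal J(f) in C{s,t} is {t^4, s + t}; counting standard monomials gives mu = 4. Corank 1: A-series; mu = 4 gives A_4.

Type A_4, Milnor number mu = 4.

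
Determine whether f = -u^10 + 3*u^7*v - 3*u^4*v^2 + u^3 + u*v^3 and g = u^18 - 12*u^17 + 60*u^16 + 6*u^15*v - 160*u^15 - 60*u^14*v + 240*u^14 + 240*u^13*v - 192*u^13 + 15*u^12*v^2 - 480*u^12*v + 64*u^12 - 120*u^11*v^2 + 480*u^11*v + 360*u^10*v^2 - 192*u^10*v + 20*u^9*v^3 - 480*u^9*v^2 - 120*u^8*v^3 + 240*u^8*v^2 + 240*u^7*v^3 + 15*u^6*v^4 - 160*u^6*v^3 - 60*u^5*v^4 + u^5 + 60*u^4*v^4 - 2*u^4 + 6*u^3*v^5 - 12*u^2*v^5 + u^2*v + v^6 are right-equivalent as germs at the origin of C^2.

No.

The Hessian of f at 0 has rank 0. Corank 2; j^3 = u^3 is a perfect cube, so E-series; the 4-jet and mu = 7 give E_7. The Hessian of g at 0 has rank 0. Corank 2; j^3 = u^2*v has shape L^2 M (L != M), so D-series; mu = 7 gives D_7. f is E_7 but g is D_7, hence not right-equivalent.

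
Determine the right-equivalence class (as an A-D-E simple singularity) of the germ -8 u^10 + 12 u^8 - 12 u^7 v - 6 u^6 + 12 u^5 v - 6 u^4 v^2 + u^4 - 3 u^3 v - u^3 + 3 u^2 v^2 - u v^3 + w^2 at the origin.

E_7

The Hessian of f at 0 has rank 1. Corank 2; j^3 = -u^3 is a perfect cube, so E-series; the 4-jet and mu = 7 give E_7.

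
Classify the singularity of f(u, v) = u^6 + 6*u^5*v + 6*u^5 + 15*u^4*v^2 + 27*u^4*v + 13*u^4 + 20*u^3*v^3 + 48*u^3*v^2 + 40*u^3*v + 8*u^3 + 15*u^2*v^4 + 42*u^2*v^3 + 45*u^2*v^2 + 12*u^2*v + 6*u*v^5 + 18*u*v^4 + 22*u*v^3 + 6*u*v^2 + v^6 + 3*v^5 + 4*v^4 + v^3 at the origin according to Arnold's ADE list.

E_{6}

The Hessian of f at 0 has rank 0. Corank 2; j^3 = (2*u + v)^3 is a perfect cube, so E-series; the 4-jet and mu = 6 give E_6.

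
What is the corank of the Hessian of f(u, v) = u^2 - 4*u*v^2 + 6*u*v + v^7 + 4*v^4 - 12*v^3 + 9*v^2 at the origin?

1

The Hessian at 0 is [[2, 6], [6, 18]] of rank 1; hence corank 1.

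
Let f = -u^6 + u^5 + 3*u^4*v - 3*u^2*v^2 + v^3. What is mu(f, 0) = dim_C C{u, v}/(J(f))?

The Hessian of f at 0 has rank 0. Corank 2; j^3 = v^3 is a perfect cube, so E-series; the 5-jet and mu = 8 give E_8.

8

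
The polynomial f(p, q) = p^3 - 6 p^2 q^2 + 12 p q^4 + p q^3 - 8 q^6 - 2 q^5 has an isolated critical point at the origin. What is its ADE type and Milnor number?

Type E_7, Milnor number mu = 7.

The Hessian of f at 0 has rank 0. Corank 2; j^3 = p^3 is a perfect cube, so E-series; the 4-jet and mu = 7 give E_7.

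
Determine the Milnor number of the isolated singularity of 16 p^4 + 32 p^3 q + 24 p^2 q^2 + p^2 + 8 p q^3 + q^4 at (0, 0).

The Hessian of f at 0 has rank 1. Corank 1: A-series; mu = 3 gives A_3.

3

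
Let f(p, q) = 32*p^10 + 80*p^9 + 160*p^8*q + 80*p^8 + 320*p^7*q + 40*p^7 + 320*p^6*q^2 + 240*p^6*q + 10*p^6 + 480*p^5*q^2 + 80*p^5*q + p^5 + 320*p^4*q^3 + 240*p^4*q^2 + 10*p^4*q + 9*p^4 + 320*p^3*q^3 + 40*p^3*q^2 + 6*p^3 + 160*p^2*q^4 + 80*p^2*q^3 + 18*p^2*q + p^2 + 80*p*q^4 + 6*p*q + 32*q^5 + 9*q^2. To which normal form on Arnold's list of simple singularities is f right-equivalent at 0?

A_{4}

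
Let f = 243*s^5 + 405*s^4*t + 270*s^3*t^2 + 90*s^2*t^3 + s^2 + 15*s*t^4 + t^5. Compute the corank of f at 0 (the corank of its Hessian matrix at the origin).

1

The Hessian at 0 is [[2, 0], [0, 0]] of rank 1; hence corank 1.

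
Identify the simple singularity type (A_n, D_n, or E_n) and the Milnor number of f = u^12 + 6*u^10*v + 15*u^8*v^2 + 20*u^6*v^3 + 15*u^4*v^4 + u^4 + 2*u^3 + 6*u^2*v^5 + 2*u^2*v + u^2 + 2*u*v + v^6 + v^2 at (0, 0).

The Hessian of f at 0 has rank 1. Corank 1: A-series; mu = 5 gives A_5.

Type A_5, Milnor number mu = 5.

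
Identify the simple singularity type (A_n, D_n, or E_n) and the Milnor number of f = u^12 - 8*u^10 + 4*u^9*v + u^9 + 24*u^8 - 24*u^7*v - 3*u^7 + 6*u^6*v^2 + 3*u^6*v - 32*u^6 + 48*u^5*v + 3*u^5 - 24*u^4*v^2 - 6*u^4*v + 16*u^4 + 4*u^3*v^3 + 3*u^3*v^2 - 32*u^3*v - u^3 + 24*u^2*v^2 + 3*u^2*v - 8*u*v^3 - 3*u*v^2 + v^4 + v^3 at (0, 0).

The Hessian of f at 0 has rank 0. Corank 2; j^3 = -(u - v)^3 is a perfect cube, so E-series; the 4-jet and mu = 6 give E_6.

Type E_{6}, Milnor number mu = 6.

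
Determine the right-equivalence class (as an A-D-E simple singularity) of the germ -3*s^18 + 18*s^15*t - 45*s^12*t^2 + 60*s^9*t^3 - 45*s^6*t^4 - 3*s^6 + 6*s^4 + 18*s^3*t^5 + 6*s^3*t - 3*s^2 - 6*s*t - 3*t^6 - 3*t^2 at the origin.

A5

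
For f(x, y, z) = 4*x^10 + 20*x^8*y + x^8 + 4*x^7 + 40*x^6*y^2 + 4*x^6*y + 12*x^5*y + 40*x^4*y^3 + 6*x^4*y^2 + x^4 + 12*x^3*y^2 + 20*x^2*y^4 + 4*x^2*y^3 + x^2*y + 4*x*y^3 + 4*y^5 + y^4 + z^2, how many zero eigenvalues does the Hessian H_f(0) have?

The Hessian at 0 is [[0, 0, 0], [0, 0, 0], [0, 0, 2]] of rank 1; hence corank 2.

2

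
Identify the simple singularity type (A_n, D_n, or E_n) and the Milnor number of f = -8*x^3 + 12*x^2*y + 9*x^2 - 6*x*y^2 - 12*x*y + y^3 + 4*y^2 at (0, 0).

The Hessian of f at 0 has rank 1. Corank 1: A-series; mu = 2 gives A_2.

Type A_2, Milnor number mu = 2.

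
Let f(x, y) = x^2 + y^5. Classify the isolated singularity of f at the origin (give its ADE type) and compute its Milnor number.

Type A_{4}, Milnor number mu = 4.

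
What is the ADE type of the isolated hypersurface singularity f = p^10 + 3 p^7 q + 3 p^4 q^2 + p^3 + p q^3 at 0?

E_{7}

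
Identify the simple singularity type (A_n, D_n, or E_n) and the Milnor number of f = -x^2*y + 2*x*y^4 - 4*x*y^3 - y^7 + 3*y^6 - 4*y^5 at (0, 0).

The Hessian of f at 0 is [[0, 0], [0, 0]] with rank 0, so corank 2. A Groebner basis of the Jacobian ideal J(f) in C{x,y} is {-x*y + y^4 - 2*y^3, x^3, x^2*y + 2*x^2/5 - 8*x*y/5 - 16*y^3/5, x^2/10 + x*y^2 + 8*x*y/5 + 16*y^3/5}; counting standard monomials gives mu = 7. Corank 2; j^3 = -x^2*y has shape L^2 M (L != M), so D-series; mu = 7 gives D_7.

Type D_7, Milnor number mu = 7.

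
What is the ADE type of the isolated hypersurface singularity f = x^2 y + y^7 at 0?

D8

The Hessian of f at 0 has rank 0. Corank 2; j^3 = x^2*y has shape L^2 M (L != M), so D-series; mu = 8 gives D_8.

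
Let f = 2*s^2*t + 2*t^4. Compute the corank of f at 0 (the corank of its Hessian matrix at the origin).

2

The Hessian at 0 is [[0, 0], [0, 0]] of rank 0; hence corank 2.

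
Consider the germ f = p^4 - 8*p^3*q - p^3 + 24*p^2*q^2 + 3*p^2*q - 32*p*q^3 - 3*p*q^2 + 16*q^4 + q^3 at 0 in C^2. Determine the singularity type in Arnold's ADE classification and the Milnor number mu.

The Hessian of f at 0 has rank 0. Corank 2; j^3 = -(p - q)^3 is a perfect cube, so E-series; the 4-jet and mu = 6 give E_6.

Type E_6, Milnor number mu = 6.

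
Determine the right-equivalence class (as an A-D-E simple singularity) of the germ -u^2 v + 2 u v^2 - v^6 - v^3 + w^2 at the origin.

D_{7}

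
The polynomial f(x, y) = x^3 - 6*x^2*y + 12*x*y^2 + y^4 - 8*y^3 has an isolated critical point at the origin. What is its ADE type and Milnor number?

Type E_6, Milnor number mu = 6.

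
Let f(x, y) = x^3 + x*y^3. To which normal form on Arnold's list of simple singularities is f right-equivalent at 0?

The Hessian of f at 0 is [[0, 0], [0, 0]] with rank 0, so corank 2. A Groebner basis of the Jacobian ideal J(f) in C{x,y} is {x^3, x*y^2, 3*x^2 + y^3}; counting standard monomials gives mu = 7. Corank 2; j^3 = x^3 is a perfect cube, so E-series; the 4-jet and mu = 7 give E_7.

E_{7}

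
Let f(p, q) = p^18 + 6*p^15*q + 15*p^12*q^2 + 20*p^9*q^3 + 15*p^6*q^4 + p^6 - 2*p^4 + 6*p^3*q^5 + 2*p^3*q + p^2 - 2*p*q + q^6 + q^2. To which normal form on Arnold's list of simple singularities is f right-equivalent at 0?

A5

The Hessian of f at 0 has rank 1. Corank 1: A-series; mu = 5 gives A_5.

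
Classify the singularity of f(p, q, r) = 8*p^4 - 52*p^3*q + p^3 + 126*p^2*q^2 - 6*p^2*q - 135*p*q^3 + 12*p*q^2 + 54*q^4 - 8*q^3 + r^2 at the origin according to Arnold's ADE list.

E_7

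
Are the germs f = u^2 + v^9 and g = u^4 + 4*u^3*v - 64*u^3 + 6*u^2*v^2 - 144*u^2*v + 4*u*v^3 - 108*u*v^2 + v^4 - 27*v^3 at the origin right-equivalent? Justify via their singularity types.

No.

The Hessian of f at 0 has rank 1. Corank 1: A-series; mu = 8 gives A_8. The Hessian of g at 0 has rank 0. Corank 2; j^3 = -(4*u + 3*v)^3 is a perfect cube, so E-series; the 4-jet and mu = 6 give E_6. f is A_8 but g is E_6, hence not right-equivalent.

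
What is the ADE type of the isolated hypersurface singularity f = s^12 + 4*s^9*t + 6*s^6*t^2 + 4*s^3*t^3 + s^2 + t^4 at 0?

The Hessian of f at 0 has rank 1. Corank 1: A-series; mu = 3 gives A_3.

A_{3}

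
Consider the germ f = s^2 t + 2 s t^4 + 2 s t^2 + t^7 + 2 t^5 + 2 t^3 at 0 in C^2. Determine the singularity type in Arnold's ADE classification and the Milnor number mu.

Type D4, Milnor number mu = 4.

The Hessian of f at 0 has rank 0. Corank 2; j^3 = t*(s^2 + 2*s*t + 2*t^2) splits into three distinct lines over C (the quadratic factor has nonzero discriminant), so D_4.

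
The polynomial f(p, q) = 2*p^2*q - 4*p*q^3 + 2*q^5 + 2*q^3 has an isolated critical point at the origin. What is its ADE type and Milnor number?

The Hessian of f at 0 has rank 0. Corank 2; j^3 = 2*q*(p^2 + q^2) splits into three distinct lines over C (the quadratic factor has nonzero discriminant), so D_4.

Type D_{4}, Milnor number mu = 4.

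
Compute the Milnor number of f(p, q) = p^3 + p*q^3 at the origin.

The Hessian of f at 0 has rank 0. Corank 2; j^3 = p^3 is a perfect cube, so E-series; the 4-jet and mu = 7 give E_7.

7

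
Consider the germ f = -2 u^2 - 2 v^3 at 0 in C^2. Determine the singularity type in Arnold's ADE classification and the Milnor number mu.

The Hessian of f at 0 has rank 1. Corank 1: A-series; mu = 2 gives A_2.

Type A2, Milnor number mu = 2.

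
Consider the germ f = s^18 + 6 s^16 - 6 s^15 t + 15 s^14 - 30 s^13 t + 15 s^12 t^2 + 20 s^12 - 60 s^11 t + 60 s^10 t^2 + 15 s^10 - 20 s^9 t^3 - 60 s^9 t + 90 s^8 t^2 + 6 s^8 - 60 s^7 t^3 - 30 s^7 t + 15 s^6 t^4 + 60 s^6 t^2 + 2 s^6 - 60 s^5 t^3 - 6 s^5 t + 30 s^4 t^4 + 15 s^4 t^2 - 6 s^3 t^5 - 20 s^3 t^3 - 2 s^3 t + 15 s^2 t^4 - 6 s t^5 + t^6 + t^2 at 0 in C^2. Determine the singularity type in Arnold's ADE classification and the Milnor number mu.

Type A5, Milnor number mu = 5.

The Hessian of f at 0 has rank 1. Corank 1: A-series; mu = 5 gives A_5.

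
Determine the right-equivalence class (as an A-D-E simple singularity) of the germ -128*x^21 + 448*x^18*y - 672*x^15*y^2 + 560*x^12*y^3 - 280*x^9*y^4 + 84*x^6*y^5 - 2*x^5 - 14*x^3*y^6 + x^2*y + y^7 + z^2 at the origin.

The Hessian of f at 0 has rank 1. Corank 2; j^3 = x^2*y has shape L^2 M (L != M), so D-series; mu = 8 gives D_8.

D_8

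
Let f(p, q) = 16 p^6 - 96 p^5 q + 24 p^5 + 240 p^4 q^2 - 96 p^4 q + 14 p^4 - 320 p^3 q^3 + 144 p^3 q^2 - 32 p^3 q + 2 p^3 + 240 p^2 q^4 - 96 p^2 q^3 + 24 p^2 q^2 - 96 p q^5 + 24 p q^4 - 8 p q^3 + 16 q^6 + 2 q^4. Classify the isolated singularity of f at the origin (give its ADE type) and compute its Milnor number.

The Hessian of f at 0 has rank 0. Corank 2; j^3 = 2*p^3 is a perfect cube, so E-series; the 4-jet and mu = 6 give E_6.

Type E_{6}, Milnor number mu = 6.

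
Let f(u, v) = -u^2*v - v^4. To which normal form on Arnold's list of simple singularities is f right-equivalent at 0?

D_5

The Hessian of f at 0 is [[0, 0], [0, 0]] with rank 0, so corank 2. A Groebner basis of the Jacobian ideal J(f) in C{u,v} is {u^3, u^2/4 + v^3, u*v}; counting standard monomials gives mu = 5. Corank 2; j^3 = -u^2*v has shape L^2 M (L != M), so D-series; mu = 5 gives D_5.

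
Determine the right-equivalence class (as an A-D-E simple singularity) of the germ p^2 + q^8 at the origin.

A_7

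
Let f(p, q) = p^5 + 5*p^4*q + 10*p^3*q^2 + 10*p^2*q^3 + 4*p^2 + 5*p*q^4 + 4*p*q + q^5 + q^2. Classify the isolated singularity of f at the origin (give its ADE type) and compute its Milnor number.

Type A4, Milnor number mu = 4.

The Hessian of f at 0 is [[8, 4], [4, 2]] with rank 1, so corank 1. A Groebner basis of the Jacobian ideal J(f) in C{p,q} is {q^4, p + q/2}; counting standard monomials gives mu = 4. Corank 1: A-series; mu = 4 gives A_4.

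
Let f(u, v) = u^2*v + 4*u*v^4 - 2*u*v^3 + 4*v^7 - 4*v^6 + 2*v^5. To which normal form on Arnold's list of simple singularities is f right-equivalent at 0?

D6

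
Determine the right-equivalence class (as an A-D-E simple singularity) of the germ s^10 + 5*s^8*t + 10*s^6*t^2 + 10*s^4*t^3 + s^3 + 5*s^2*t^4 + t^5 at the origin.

E_8

The Hessian of f at 0 has rank 0. Corank 2; j^3 = s^3 is a perfect cube, so E-series; the 5-jet and mu = 8 give E_8.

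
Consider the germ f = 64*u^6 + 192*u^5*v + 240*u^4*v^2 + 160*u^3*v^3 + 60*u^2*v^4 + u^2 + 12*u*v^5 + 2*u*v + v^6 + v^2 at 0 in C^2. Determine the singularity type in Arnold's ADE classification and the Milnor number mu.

Type A_5, Milnor number mu = 5.

The Hessian of f at 0 is [[2, 2], [2, 2]] with rank 1, so corank 1. A Groebner basis of the Jacobian ideal J(f) in C{u,v} is {v^5, u + v}; counting standard monomials gives mu = 5. Corank 1: A-series; mu = 5 gives A_5.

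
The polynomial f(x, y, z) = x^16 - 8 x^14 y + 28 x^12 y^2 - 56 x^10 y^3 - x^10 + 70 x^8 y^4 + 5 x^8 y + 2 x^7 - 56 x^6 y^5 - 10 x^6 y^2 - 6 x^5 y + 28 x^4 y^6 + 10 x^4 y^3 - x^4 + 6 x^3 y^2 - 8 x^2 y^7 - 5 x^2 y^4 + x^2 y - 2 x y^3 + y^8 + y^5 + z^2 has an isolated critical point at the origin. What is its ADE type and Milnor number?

Type D_{9}, Milnor number mu = 9.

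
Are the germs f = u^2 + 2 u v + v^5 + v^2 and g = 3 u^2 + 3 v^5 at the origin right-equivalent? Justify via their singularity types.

Yes.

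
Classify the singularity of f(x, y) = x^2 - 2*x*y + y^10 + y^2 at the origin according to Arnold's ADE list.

A9

The Hessian of f at 0 is [[2, -2], [-2, 2]] with rank 1, so corank 1. A Groebner basis of the Jacobian ideal J(f) in C{x,y} is {y^9, x - y}; counting standard monomials gives mu = 9. Corank 1: A-series; mu = 9 gives A_9.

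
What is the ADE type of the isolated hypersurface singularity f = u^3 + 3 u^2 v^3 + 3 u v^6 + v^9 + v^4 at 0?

E_{6}

The Hessian of f at 0 has rank 0. Corank 2; j^3 = u^3 is a perfect cube, so E-series; the 4-jet and mu = 6 give E_6.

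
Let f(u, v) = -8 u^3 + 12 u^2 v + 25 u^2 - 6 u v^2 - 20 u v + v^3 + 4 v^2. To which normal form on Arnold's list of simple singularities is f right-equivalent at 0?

A_{2}

The Hessian of f at 0 has rank 1. Corank 1: A-series; mu = 2 gives A_2.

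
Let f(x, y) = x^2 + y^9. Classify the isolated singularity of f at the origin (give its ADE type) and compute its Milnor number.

The Hessian of f at 0 has rank 1. Corank 1: A-series; mu = 8 gives A_8.

Type A_{8}, Milnor number mu = 8.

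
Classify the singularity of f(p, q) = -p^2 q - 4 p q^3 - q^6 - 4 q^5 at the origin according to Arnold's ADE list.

D_7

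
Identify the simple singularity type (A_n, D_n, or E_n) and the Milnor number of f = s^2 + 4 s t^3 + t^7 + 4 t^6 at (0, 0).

Type A_{6}, Milnor number mu = 6.

The Hessian of f at 0 has rank 1. Corank 1: A-series; mu = 6 gives A_6.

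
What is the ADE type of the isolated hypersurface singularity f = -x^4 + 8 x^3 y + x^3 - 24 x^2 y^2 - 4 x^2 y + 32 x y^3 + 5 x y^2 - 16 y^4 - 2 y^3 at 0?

The Hessian of f at 0 has rank 0. Corank 2; j^3 = (x - 2*y)*(x - y)^2 has shape L^2 M (L != M), so D-series; mu = 5 gives D_5.

D_5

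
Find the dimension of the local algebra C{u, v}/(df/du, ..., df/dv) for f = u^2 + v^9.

The Hessian of f at 0 is [[2, 0], [0, 0]] with rank 1, so corank 1. A Groebner basis of the Jacobian ideal J(f) in C{u,v} is {v^8, u}; counting standard monomials gives mu = 8. Corank 1: A-series; mu = 8 gives A_8.

8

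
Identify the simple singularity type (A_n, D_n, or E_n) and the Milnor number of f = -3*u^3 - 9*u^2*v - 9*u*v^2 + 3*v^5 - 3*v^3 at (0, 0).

Type E8, Milnor number mu = 8.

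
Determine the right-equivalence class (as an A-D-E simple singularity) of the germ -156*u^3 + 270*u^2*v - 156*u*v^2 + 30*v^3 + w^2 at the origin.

D4

The Hessian of f at 0 has rank 1. Corank 2; j^3 = -6*(2*u - v)*(13*u^2 - 16*u*v + 5*v^2) splits into three distinct lines over C (the quadratic factor has nonzero discriminant), so D_4.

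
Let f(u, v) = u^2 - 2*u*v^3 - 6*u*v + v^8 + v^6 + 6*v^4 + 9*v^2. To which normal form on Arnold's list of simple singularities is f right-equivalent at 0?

The Hessian of f at 0 is [[2, -6], [-6, 18]] with rank 1, so corank 1. A Groebner basis of the Jacobian ideal J(f) in C{u,v} is {u^3 - 27*u*v^2 + 54*u - 162*v, u^2*v - 6*u*v^2 + 9*u - 27*v, -u + v^3 + 3*v}; counting standard monomials gives mu = 7. Corank 1: A-series; mu = 7 gives A_7.

A7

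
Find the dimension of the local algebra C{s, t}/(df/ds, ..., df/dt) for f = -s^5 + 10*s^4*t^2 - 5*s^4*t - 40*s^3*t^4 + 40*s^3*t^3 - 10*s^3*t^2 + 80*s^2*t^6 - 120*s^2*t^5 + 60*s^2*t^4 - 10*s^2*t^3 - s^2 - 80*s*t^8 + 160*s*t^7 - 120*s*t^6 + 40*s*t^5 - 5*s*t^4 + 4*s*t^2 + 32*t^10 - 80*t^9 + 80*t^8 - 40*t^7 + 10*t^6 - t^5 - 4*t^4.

4

The Hessian of f at 0 is [[-2, 0], [0, 0]] with rank 1, so corank 1. A Groebner basis of the Jacobian ideal J(f) in C{s,t} is {s^2, -s/2 + t^2}; counting standard monomials gives mu = 4. Corank 1: A-series; mu = 4 gives A_4.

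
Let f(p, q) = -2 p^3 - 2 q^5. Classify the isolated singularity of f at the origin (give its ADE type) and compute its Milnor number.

Type E8, Milnor number mu = 8.

The Hessian of f at 0 has rank 0. Corank 2; j^3 = -2*p^3 is a perfect cube, so E-series; the 5-jet and mu = 8 give E_8.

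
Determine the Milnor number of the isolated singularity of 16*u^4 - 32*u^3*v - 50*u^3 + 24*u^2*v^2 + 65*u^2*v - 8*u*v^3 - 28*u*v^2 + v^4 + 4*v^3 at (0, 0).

5

The Hessian of f at 0 has rank 0. Corank 2; j^3 = -(2*u - v)*(5*u - 2*v)^2 has shape L^2 M (L != M), so D-series; mu = 5 gives D_5.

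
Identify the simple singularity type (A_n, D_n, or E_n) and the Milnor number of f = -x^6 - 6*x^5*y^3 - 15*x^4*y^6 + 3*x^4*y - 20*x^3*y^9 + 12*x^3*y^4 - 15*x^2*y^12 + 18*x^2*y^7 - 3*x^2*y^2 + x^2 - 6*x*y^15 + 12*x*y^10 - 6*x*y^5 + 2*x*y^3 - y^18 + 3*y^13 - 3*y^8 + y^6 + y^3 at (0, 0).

Type A_{2}, Milnor number mu = 2.

The Hessian of f at 0 has rank 1. Corank 1: A-series; mu = 2 gives A_2.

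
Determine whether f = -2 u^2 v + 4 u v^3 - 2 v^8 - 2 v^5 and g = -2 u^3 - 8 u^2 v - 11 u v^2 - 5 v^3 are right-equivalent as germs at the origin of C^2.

No.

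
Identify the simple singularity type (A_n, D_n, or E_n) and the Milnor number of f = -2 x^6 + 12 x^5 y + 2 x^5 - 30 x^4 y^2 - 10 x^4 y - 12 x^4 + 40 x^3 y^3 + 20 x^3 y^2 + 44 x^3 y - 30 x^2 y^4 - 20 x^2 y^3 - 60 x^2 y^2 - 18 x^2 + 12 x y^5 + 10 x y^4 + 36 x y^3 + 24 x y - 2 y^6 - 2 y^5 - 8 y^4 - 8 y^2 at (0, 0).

The Hessian of f at 0 has rank 1. Corank 1: A-series; mu = 4 gives A_4.

Type A_{4}, Milnor number mu = 4.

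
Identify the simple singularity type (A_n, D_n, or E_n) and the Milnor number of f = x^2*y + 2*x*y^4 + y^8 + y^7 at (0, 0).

The Hessian of f at 0 has rank 0. Corank 2; j^3 = x^2*y has shape L^2 M (L != M), so D-series; mu = 9 gives D_9.

Type D9, Milnor number mu = 9.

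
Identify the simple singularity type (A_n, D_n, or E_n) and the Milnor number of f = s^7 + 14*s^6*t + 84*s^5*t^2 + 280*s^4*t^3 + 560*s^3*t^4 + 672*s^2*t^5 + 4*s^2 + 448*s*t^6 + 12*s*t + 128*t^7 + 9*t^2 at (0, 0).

The Hessian of f at 0 has rank 1. Corank 1: A-series; mu = 6 gives A_6.

Type A6, Milnor number mu = 6.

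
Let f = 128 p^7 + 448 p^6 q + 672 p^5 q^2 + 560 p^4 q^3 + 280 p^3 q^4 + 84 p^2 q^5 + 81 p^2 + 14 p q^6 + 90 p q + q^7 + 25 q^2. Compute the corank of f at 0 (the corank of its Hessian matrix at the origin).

1

The Hessian at 0 is [[162, 90], [90, 50]] of rank 1; hence corank 1.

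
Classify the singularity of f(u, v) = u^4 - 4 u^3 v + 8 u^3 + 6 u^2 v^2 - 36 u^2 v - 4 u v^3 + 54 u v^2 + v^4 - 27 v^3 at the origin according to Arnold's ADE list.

E_{6}

The Hessian of f at 0 has rank 0. Corank 2; j^3 = (2*u - 3*v)^3 is a perfect cube, so E-series; the 4-jet and mu = 6 give E_6.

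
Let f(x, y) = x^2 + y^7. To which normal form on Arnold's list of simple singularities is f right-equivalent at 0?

The Hessian of f at 0 is [[2, 0], [0, 0]] with rank 1, so corank 1. A Groebner basis of the Jacobian ideal J(f) in C{x,y} is {y^6, x}; counting standard monomials gives mu = 6. Corank 1: A-series; mu = 6 gives A_6.

A_{6}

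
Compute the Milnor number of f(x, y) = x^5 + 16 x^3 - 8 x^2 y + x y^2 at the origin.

The Hessian of f at 0 has rank 0. Corank 2; j^3 = x*(4*x - y)^2 has shape L^2 M (L != M), so D-series; mu = 6 gives D_6.

6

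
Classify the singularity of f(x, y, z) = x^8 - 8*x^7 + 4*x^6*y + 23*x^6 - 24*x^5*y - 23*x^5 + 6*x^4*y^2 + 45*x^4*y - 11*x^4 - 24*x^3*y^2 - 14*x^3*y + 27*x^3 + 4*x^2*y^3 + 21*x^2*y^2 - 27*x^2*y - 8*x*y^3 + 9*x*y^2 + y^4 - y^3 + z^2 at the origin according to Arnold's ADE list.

The Hessian of f at 0 has rank 1. Corank 2; j^3 = (3*x - y)^3 is a perfect cube, so E-series; the 4-jet and mu = 6 give E_6.

E_6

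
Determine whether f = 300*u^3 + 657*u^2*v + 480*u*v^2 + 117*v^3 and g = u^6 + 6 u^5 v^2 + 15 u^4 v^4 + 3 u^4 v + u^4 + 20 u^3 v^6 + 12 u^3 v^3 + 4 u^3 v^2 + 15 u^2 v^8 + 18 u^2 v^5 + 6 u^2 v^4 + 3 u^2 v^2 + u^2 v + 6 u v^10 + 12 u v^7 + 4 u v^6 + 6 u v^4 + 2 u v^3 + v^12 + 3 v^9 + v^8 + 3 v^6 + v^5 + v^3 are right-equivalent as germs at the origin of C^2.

Yes.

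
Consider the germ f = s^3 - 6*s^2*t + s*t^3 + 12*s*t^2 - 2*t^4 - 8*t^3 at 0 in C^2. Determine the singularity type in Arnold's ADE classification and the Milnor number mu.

The Hessian of f at 0 is [[0, 0], [0, 0]] with rank 0, so corank 2. A Groebner basis of the Jacobian ideal J(f) in C{s,t} is {s^3 - 6*s^2*t - 48*s^2 + 192*s*t - 192*t^2, 6*s^2 + s*t^2 - 24*s*t + 24*t^2, 3*s^2 - 12*s*t + t^3 + 12*t^2}; counting standard monomials gives mu = 7. Corank 2; j^3 = (s - 2*t)^3 is a perfect cube, so E-series; the 4-jet and mu = 7 give E_7.

Type E_7, Milnor number mu = 7.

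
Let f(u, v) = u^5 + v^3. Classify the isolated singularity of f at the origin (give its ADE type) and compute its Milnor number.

Type E8, Milnor number mu = 8.

The Hessian of f at 0 has rank 0. Corank 2; j^3 = v^3 is a perfect cube, so E-series; the 5-jet and mu = 8 give E_8.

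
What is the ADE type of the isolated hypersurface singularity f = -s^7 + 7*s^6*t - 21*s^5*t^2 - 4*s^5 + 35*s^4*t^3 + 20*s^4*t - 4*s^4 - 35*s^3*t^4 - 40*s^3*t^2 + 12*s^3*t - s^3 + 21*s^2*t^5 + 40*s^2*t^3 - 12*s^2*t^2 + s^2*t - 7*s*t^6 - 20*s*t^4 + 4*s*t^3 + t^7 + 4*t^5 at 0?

The Hessian of f at 0 is [[0, 0], [0, 0]] with rank 0, so corank 2. A Groebner basis of the Jacobian ideal J(f) in C{s,t} is {39*s^2/20 + s*t^3 - 107*s*t^2/10 + 73*s*t/20 + 73*t^3/10, 31*s^2/10 - 161*s*t^2/10 + 57*s*t/10 + t^4 + 57*t^3/5, s^3 - 8*s^2/5 + 48*s*t^2/5 - 16*s*t/5 - 32*t^3/5, s^2*t - 7*s^2/10 + 11*s*t^2/5 - 9*s*t/10 - 9*t^3/5}; counting standard monomials gives mu = 8. Corank 2; j^3 = -s^2*(s - t) has shape L^2 M (L != M), so D-series; mu = 8 gives D_8.

D_{8}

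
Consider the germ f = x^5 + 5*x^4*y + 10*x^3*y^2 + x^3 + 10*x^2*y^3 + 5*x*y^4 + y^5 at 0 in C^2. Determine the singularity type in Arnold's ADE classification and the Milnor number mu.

The Hessian of f at 0 has rank 0. Corank 2; j^3 = x^3 is a perfect cube, so E-series; the 5-jet and mu = 8 give E_8.

Type E8, Milnor number mu = 8.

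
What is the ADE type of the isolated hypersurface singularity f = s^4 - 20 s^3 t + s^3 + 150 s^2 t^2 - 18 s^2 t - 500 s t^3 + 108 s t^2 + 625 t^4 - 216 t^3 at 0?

E6

The Hessian of f at 0 has rank 0. Corank 2; j^3 = (s - 6*t)^3 is a perfect cube, so E-series; the 4-jet and mu = 6 give E_6.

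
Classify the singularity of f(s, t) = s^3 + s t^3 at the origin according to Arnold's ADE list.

E_{7}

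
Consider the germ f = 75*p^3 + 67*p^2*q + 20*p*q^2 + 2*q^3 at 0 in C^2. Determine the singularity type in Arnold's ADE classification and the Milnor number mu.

The Hessian of f at 0 is [[0, 0], [0, 0]] with rank 0, so corank 2. A Groebner basis of the Jacobian ideal J(f) in C{p,q} is {q^3, p^2 - 2*q^2/11, p*q + 5*q^2/11}; counting standard monomials gives mu = 4. Corank 2; j^3 = (3*p + q)*(25*p^2 + 14*p*q + 2*q^2) splits into three distinct lines over C (the quadratic factor has nonzero discriminant), so D_4.

Type D_{4}, Milnor number mu = 4.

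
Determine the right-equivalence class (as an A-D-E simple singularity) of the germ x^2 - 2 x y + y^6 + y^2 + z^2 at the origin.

A_5

The Hessian of f at 0 has rank 2. Corank 1: A-series; mu = 5 gives A_5.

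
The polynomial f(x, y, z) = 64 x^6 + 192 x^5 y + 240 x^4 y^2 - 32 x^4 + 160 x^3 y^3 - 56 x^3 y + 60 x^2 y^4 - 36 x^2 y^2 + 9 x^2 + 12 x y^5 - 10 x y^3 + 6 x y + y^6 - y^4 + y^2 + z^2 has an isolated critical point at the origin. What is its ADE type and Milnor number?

Type A3, Milnor number mu = 3.

The Hessian of f at 0 has rank 2. Corank 1: A-series; mu = 3 gives A_3.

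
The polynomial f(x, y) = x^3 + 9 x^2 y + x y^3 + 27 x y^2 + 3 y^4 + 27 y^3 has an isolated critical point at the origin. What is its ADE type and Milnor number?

Type E_{7}, Milnor number mu = 7.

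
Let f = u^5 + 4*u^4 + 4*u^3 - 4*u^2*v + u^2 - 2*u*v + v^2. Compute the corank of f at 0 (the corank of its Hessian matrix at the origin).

1

The Hessian at 0 is [[2, -2], [-2, 2]] of rank 1; hence corank 1.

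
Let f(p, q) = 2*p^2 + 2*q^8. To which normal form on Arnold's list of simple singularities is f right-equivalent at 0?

A_{7}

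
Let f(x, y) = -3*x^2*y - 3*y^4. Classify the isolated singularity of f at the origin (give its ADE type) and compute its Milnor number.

Type D_5, Milnor number mu = 5.

The Hessian of f at 0 is [[0, 0], [0, 0]] with rank 0, so corank 2. A Groebner basis of the Jacobian ideal J(f) in C{x,y} is {x^3, x^2/4 + y^3, x*y}; counting standard monomials gives mu = 5. Corank 2; j^3 = -3*x^2*y has shape L^2 M (L != M), so D-series; mu = 5 gives D_5.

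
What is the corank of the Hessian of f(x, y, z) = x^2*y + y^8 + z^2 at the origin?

2

Hessian at 0 has rank 1.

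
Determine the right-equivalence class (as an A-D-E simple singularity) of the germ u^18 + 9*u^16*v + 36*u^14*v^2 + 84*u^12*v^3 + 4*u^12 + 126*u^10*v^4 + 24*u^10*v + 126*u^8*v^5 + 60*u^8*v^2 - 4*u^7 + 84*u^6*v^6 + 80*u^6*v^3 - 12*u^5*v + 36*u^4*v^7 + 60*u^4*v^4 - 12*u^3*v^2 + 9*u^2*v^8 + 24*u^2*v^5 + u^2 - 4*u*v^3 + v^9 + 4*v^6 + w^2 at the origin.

The Hessian of f at 0 has rank 2. Corank 1: A-series; mu = 8 gives A_8.

A_{8}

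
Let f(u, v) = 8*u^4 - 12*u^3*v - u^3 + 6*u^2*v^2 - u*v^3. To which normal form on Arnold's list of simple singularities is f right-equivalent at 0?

E_{7}

The Hessian of f at 0 has rank 0. Corank 2; j^3 = -u^3 is a perfect cube, so E-series; the 4-jet and mu = 7 give E_7.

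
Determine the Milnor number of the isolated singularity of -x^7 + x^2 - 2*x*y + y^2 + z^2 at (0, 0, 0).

6

The Hessian of f at 0 has rank 2. Corank 1: A-series; mu = 6 gives A_6.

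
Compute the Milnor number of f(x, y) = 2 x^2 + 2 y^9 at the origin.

8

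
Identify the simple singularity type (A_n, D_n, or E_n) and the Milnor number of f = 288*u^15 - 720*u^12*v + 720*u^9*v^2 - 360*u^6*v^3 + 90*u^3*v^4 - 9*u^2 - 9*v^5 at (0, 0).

Type A4, Milnor number mu = 4.

The Hessian of f at 0 is [[-18, 0], [0, 0]] with rank 1, so corank 1. A Groebner basis of the Jacobian ideal J(f) in C{u,v} is {v^4, u}; counting standard monomials gives mu = 4. Corank 1: A-series; mu = 4 gives A_4.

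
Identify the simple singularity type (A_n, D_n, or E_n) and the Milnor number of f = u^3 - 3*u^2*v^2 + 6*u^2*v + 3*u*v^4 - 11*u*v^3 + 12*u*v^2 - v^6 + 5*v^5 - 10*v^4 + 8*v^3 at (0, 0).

Type E_{7}, Milnor number mu = 7.

The Hessian of f at 0 has rank 0. Corank 2; j^3 = (u + 2*v)^3 is a perfect cube, so E-series; the 4-jet and mu = 7 give E_7.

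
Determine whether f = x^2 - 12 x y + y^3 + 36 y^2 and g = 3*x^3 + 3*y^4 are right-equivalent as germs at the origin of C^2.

No.

The Hessian of f at 0 has rank 1. Corank 1: A-series; mu = 2 gives A_2. The Hessian of g at 0 has rank 0. Corank 2; j^3 = 3*x^3 is a perfect cube, so E-series; the 4-jet and mu = 6 give E_6. f is A_2 but g is E_6, hence not right-equivalent.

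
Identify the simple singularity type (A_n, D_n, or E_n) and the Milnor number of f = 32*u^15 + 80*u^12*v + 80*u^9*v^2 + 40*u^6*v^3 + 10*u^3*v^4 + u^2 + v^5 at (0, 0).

Type A_4, Milnor number mu = 4.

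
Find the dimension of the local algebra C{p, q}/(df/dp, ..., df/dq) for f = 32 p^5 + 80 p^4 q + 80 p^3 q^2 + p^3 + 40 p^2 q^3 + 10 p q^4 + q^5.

The Hessian of f at 0 has rank 0. Corank 2; j^3 = p^3 is a perfect cube, so E-series; the 5-jet and mu = 8 give E_8.

8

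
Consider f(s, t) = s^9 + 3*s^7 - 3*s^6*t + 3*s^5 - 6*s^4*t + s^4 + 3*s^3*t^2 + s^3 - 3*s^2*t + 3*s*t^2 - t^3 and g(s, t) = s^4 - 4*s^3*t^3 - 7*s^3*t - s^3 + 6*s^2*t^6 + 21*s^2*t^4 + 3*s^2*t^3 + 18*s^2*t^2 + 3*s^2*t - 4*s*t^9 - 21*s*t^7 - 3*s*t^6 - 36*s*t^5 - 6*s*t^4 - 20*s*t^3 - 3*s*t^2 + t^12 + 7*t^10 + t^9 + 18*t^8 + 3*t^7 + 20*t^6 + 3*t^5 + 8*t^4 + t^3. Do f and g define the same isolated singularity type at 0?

No.

The Hessian of f at 0 has rank 0. Corank 2; j^3 = (s - t)^3 is a perfect cube, so E-series; the 4-jet and mu = 6 give E_6. The Hessian of g at 0 has rank 0. Corank 2; j^3 = -(s - t)^3 is a perfect cube, so E-series; the 4-jet and mu = 7 give E_7. f is E_6 but g is E_7, hence not right-equivalent.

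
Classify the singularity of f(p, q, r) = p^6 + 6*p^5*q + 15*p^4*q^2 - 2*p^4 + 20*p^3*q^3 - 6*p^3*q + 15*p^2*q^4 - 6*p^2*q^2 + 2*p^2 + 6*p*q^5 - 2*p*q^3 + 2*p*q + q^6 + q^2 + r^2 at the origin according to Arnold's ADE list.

A_{1}

The Hessian of f at 0 has rank 3. Corank 0: nondegenerate Morse point, so A_1.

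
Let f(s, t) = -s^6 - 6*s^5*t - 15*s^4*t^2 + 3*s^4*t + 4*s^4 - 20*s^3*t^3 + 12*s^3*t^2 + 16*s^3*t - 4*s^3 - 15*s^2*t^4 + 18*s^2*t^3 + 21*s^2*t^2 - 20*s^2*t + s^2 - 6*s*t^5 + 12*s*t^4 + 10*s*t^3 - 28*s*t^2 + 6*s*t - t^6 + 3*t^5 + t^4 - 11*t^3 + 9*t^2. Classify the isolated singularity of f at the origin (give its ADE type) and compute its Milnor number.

The Hessian of f at 0 is [[2, 6], [6, 18]] with rank 1, so corank 1. A Groebner basis of the Jacobian ideal J(f) in C{s,t} is {t^2, s + 3*t}; counting standard monomials gives mu = 2. Corank 1: A-series; mu = 2 gives A_2.

Type A2, Milnor number mu = 2.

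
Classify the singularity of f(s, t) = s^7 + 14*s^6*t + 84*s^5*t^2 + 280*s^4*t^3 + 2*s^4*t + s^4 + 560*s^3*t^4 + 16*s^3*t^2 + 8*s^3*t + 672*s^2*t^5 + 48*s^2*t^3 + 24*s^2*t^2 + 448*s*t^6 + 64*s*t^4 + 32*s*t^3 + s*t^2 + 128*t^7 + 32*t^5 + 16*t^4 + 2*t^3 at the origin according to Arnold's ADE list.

The Hessian of f at 0 has rank 0. Corank 2; j^3 = t^2*(s + 2*t) has shape L^2 M (L != M), so D-series; mu = 5 gives D_5.

D_5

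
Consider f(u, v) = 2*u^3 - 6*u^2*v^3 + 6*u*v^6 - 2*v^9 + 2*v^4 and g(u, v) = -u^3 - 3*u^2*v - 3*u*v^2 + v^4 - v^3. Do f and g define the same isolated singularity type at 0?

Yes.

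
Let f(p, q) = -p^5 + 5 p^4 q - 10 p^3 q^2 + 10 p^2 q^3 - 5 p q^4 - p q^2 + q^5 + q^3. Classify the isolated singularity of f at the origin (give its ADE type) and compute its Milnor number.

Type D6, Milnor number mu = 6.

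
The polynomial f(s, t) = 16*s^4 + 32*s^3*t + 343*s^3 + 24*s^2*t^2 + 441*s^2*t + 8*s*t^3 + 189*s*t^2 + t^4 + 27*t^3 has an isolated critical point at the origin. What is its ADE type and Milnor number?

The Hessian of f at 0 is [[0, 0], [0, 0]] with rank 0, so corank 2. A Groebner basis of the Jacobian ideal J(f) in C{s,t} is {t^4, s*t^2 + 19*t^3/42, s^2 + 6*s*t/7 + 9*t^2/49}; counting standard monomials gives mu = 6. Corank 2; j^3 = (7*s + 3*t)^3 is a perfect cube, so E-series; the 4-jet and mu = 6 give E_6.

Type E_{6}, Milnor number mu = 6.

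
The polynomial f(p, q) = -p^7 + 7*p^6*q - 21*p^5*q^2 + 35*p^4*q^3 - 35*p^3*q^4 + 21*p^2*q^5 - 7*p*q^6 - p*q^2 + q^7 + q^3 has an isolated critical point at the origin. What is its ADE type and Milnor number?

Type D8, Milnor number mu = 8.

The Hessian of f at 0 has rank 0. Corank 2; j^3 = -q^2*(p - q) has shape L^2 M (L != M), so D-series; mu = 8 gives D_8.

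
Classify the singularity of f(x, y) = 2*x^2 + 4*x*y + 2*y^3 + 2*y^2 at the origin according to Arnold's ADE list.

The Hessian of f at 0 has rank 1. Corank 1: A-series; mu = 2 gives A_2.

A_2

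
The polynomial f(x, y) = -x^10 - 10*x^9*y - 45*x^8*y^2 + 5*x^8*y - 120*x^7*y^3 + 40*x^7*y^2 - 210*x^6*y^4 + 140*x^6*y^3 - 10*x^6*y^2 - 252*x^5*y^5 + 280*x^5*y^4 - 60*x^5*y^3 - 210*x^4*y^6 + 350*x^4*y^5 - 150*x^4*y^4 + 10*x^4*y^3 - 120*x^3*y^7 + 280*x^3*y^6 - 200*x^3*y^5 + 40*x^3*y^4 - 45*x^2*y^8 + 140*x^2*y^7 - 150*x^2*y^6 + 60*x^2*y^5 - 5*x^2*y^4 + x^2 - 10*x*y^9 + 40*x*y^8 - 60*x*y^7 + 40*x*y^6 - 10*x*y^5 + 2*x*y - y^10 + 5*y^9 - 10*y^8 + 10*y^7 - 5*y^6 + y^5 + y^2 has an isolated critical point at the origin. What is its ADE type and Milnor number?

The Hessian of f at 0 has rank 1. Corank 1: A-series; mu = 4 gives A_4.

Type A_4, Milnor number mu = 4.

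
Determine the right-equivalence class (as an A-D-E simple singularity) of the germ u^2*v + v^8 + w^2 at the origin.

D9

The Hessian of f at 0 is [[0, 0, 0], [0, 0, 0], [0, 0, 2]] with rank 1, so corank 2. A Groebner basis of the Jacobian ideal J(f) in C{u,v,w} is {u^2/8 + v^7, u^3, u*v, w}; counting standard monomials gives mu = 9. Corank 2; j^3 = u^2*v has shape L^2 M (L != M), so D-series; mu = 9 gives D_9.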